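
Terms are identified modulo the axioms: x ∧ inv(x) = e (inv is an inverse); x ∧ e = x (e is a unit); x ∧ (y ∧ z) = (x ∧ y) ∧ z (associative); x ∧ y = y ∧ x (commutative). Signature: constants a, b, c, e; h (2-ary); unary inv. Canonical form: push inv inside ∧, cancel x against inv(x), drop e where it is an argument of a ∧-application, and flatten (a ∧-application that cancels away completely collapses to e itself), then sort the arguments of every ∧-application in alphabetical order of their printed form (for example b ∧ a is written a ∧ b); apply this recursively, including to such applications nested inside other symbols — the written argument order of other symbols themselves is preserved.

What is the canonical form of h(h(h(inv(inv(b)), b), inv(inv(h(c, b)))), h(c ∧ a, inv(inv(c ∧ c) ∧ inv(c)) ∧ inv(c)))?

Answer: h(h(h(b, b), h(c, b)), h(a ∧ c, c ∧ c))

Derivation:
Descend into:  inv(inv(c ∧ c) ∧ inv(c)) ∧ inv(c)
Push inv inside:  distribute inv over ∧ and collapse double inv
Collect terms:  c ∧ c
Rebuild:  h(h(h(b, b), h(c, b)), h(a ∧ c, c ∧ c))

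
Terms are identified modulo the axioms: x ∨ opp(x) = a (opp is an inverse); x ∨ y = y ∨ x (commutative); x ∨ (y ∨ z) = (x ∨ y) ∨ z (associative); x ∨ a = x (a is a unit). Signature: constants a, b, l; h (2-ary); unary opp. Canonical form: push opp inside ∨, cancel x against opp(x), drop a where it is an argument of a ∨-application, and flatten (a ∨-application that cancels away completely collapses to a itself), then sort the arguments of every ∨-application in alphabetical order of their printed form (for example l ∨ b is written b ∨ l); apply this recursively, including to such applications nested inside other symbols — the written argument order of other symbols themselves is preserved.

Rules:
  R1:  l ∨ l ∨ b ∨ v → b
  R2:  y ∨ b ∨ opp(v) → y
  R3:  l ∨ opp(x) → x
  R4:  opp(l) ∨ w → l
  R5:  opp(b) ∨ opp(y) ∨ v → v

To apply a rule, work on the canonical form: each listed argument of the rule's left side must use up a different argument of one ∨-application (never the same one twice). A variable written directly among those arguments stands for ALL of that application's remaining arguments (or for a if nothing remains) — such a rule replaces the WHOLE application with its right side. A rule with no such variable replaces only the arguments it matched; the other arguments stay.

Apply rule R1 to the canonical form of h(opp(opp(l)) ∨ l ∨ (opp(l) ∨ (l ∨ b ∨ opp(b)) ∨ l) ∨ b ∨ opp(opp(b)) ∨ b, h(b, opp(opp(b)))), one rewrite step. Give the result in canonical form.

Canonical form:  h(b ∨ b ∨ b ∨ l ∨ l ∨ l, h(b, b))
Match R1:  consume b, l, l;  v := b ∨ b ∨ l
Every leftover argument binds to the variable; the entire application is replaced.
Result:  h(b, h(b, b))

Answer: h(b, h(b, b))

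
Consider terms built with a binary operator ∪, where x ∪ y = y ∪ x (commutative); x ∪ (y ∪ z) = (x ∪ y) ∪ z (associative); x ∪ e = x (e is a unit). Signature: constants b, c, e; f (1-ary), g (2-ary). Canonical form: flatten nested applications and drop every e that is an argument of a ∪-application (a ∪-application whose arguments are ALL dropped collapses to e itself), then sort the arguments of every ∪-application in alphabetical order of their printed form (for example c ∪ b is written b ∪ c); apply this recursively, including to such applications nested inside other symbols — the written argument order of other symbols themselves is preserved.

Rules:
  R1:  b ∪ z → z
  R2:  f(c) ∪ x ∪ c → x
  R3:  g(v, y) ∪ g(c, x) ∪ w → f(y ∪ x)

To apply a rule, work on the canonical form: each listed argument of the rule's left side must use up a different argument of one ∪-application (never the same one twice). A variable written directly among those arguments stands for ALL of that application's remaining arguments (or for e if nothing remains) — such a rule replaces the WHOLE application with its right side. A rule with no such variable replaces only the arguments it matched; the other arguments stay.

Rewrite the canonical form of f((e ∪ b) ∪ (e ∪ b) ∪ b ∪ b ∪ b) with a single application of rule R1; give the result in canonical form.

Answer: f(b ∪ b ∪ b ∪ b)

Derivation:
Canonical form:  f(b ∪ b ∪ b ∪ b ∪ b)
Match R1:  consume b;  z := b ∪ b ∪ b ∪ b
The variable takes the whole remainder — replace the entire application.
New term:  f(b ∪ b ∪ b ∪ b)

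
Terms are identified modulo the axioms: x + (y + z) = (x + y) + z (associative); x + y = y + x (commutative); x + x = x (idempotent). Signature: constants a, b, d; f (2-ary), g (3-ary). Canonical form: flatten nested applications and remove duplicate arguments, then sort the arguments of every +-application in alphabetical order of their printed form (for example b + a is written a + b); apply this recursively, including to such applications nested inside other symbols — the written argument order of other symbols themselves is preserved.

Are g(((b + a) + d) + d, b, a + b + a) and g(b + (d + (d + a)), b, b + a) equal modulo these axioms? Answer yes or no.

Answer: yes — both canonical forms are g(a + b + d, b, a + b)

Derivation:
Left:  g(((b + a) + d) + d, b, a + b + a)
  Focus inside:  ((b + a) + d) + d
  Un-nest:  b + a + d + d
  Drop duplicates:  drop duplicate d
  Sort arguments:  a + b + d
  Put back:  g(a + b + d, b, a + b)
Right:  g(b + (d + (d + a)), b, b + a)
  Focus inside:  b + (d + (d + a))
  Un-nest:  b + d + d + a
  Drop duplicates:  drop duplicate d
  Order the arguments:  a + b + d
  Put back:  g(a + b + d, b, a + b)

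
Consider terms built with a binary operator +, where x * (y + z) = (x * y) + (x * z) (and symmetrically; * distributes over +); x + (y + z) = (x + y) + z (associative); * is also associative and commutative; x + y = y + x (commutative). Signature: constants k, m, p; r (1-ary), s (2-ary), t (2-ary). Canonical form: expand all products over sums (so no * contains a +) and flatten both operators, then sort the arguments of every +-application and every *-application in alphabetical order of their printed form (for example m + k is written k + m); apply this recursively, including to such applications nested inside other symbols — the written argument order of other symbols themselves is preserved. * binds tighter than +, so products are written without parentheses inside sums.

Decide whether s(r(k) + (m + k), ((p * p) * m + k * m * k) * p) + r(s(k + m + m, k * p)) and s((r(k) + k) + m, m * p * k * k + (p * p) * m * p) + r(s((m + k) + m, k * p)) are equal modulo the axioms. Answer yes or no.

Left:  s(r(k) + (m + k), ((p * p) * m + k * m * k) * p) + r(s(k + m + m, k * p))
  Distribute:  s(k + m + r(k), k * k * m * p + m * p * p * p) + r(s(k + m + m, k * p))
  Sort:  r(s(k + m + m, k * p)) + s(k + m + r(k), k * k * m * p + m * p * p * p)
Right:  s((r(k) + k) + m, m * p * k * k + (p * p) * m * p) + r(s((m + k) + m, k * p))
  Flatten:  s(k + m + r(k), k * k * m * p + m * p * p * p) + r(s(k + m + m, k * p))
  Sort arguments:  r(s(k + m + m, k * p)) + s(k + m + r(k), k * k * m * p + m * p * p * p)

Answer: yes — both canonical forms are r(s(k + m + m, k * p)) + s(k + m + r(k), k * k * m * p + m * p * p * p)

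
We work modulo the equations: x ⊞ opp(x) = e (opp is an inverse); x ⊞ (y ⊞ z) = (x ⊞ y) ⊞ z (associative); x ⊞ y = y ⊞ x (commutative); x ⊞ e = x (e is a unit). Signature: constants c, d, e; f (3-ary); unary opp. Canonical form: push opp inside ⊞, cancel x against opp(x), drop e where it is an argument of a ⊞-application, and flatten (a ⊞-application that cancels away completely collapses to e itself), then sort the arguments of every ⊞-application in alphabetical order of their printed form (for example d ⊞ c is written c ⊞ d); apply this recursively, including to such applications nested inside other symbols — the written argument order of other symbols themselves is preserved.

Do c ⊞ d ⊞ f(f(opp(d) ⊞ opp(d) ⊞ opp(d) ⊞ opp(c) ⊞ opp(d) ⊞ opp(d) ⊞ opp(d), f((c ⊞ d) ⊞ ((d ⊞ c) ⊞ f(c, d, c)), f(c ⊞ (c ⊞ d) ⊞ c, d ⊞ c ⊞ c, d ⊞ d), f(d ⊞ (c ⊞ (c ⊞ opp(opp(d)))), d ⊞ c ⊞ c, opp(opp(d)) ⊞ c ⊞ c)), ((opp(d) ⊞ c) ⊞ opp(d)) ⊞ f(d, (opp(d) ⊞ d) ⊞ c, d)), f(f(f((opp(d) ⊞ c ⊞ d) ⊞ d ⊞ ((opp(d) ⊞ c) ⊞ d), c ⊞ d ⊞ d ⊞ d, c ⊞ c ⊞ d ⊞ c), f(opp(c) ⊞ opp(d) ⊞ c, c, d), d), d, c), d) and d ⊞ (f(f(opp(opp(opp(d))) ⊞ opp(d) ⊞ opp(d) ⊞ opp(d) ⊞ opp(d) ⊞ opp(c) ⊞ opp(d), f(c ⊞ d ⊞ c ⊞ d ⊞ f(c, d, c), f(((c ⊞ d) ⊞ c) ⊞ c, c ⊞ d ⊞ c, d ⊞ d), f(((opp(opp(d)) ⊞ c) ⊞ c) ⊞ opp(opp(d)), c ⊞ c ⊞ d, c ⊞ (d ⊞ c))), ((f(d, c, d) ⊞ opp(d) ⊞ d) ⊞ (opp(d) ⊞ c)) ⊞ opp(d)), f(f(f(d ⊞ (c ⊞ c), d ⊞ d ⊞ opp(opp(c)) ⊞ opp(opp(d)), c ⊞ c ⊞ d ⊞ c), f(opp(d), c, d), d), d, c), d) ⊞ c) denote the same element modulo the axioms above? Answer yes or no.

Answer: yes — both canonical forms are c ⊞ d ⊞ f(f(opp(c) ⊞ opp(d) ⊞ opp(d) ⊞ opp(d) ⊞ opp(d) ⊞ opp(d) ⊞ opp(d), f(c ⊞ c ⊞ d ⊞ d ⊞ f(c, d, c), f(c ⊞ c ⊞ c ⊞ d, c ⊞ c ⊞ d, d ⊞ d), f(c ⊞ c ⊞ d ⊞ d, c ⊞ c ⊞ d, c ⊞ c ⊞ d)), c ⊞ f(d, c, d) ⊞ opp(d) ⊞ opp(d)), f(f(f(c ⊞ c ⊞ d, c ⊞ d ⊞ d ⊞ d, c ⊞ c ⊞ c ⊞ d), f(opp(d), c, d), d), d, c), d)

Derivation:
Left:  c ⊞ d ⊞ f(f(opp(d) ⊞ opp(d) ⊞ opp(d) ⊞ opp(c) ⊞ opp(d) ⊞ opp(d) ⊞ opp(d), f((c ⊞ d) ⊞ ((d ⊞ c) ⊞ f(c, d, c)), f(c ⊞ (c ⊞ d) ⊞ c, d ⊞ c ⊞ c, d ⊞ d), f(d ⊞ (c ⊞ (c ⊞ opp(opp(d)))), d ⊞ c ⊞ c, opp(opp(d)) ⊞ c ⊞ c)), ((opp(d) ⊞ c) ⊞ opp(d)) ⊞ f(d, (opp(d) ⊞ d) ⊞ c, d)), f(f(f((opp(d) ⊞ c ⊞ d) ⊞ d ⊞ ((opp(d) ⊞ c) ⊞ d), c ⊞ d ⊞ d ⊞ d, c ⊞ c ⊞ d ⊞ c), f(opp(c) ⊞ opp(d) ⊞ c, c, d), d), d, c), d)
  Push opp inside:  distribute opp over ⊞ and collapse double opp
  Collect terms:  c ⊞ d ⊞ f(f(opp(c) ⊞ opp(d) ⊞ opp(d) ⊞ opp(d) ⊞ opp(d) ⊞ opp(d) ⊞ opp(d), f(c ⊞ c ⊞ d ⊞ d ⊞ f(c, d, c), f(c ⊞ c ⊞ c ⊞ d, c ⊞ c ⊞ d, d ⊞ d), f(c ⊞ c ⊞ d ⊞ d, c ⊞ c ⊞ d, c ⊞ c ⊞ d)), c ⊞ f(d, c, d) ⊞ opp(d) ⊞ opp(d)), f(f(f(c ⊞ c ⊞ d, c ⊞ d ⊞ d ⊞ d, c ⊞ c ⊞ c ⊞ d), f(opp(d), c, d), d), d, c), d)
Right:  d ⊞ (f(f(opp(opp(opp(d))) ⊞ opp(d) ⊞ opp(d) ⊞ opp(d) ⊞ opp(d) ⊞ opp(c) ⊞ opp(d), f(c ⊞ d ⊞ c ⊞ d ⊞ f(c, d, c), f(((c ⊞ d) ⊞ c) ⊞ c, c ⊞ d ⊞ c, d ⊞ d), f(((opp(opp(d)) ⊞ c) ⊞ c) ⊞ opp(opp(d)), c ⊞ c ⊞ d, c ⊞ (d ⊞ c))), ((f(d, c, d) ⊞ opp(d) ⊞ d) ⊞ (opp(d) ⊞ c)) ⊞ opp(d)), f(f(f(d ⊞ (c ⊞ c), d ⊞ d ⊞ opp(opp(c)) ⊞ opp(opp(d)), c ⊞ c ⊞ d ⊞ c), f(opp(d), c, d), d), d, c), d) ⊞ c)
  Push opp inside:  distribute opp over ⊞ and collapse double opp
  Collect terms:  d ⊞ f(f(opp(c) ⊞ opp(d) ⊞ opp(d) ⊞ opp(d) ⊞ opp(d) ⊞ opp(d) ⊞ opp(d), f(c ⊞ c ⊞ d ⊞ d ⊞ f(c, d, c), f(c ⊞ c ⊞ c ⊞ d, c ⊞ c ⊞ d, d ⊞ d), f(c ⊞ c ⊞ d ⊞ d, c ⊞ c ⊞ d, c ⊞ c ⊞ d)), c ⊞ f(d, c, d) ⊞ opp(d) ⊞ opp(d)), f(f(f(c ⊞ c ⊞ d, c ⊞ d ⊞ d ⊞ d, c ⊞ c ⊞ c ⊞ d), f(opp(d), c, d), d), d, c), d) ⊞ c
  Sort:  c ⊞ d ⊞ f(f(opp(c) ⊞ opp(d) ⊞ opp(d) ⊞ opp(d) ⊞ opp(d) ⊞ opp(d) ⊞ opp(d), f(c ⊞ c ⊞ d ⊞ d ⊞ f(c, d, c), f(c ⊞ c ⊞ c ⊞ d, c ⊞ c ⊞ d, d ⊞ d), f(c ⊞ c ⊞ d ⊞ d, c ⊞ c ⊞ d, c ⊞ c ⊞ d)), c ⊞ f(d, c, d) ⊞ opp(d) ⊞ opp(d)), f(f(f(c ⊞ c ⊞ d, c ⊞ d ⊞ d ⊞ d, c ⊞ c ⊞ c ⊞ d), f(opp(d), c, d), d), d, c), d)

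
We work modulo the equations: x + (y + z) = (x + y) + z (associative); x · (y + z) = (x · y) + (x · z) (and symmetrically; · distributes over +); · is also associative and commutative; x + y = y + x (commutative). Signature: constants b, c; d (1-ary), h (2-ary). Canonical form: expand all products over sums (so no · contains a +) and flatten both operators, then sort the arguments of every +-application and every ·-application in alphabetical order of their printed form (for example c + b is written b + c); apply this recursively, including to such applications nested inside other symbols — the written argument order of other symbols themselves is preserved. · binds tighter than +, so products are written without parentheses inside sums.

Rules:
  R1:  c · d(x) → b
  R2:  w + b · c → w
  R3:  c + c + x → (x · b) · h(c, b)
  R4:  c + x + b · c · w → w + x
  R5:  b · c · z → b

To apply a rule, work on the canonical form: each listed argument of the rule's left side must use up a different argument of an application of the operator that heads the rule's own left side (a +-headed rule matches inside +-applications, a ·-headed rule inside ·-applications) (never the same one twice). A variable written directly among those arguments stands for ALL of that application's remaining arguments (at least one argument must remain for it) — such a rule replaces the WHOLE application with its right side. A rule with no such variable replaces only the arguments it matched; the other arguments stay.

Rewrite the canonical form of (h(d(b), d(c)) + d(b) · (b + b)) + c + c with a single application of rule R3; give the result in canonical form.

Canonical form:  b · d(b) + b · d(b) + c + c + h(d(b), d(c))
Apply R3:  consuming c, c;  x := b · d(b) + b · d(b) + h(d(b), d(c))
The variable takes the whole remainder — replace the entire application.
New term:  b · b · d(b) · h(c, b) + b · b · d(b) · h(c, b) + b · h(c, b) · h(d(b), d(c))

Answer: b · b · d(b) · h(c, b) + b · b · d(b) · h(c, b) + b · h(c, b) · h(d(b), d(c))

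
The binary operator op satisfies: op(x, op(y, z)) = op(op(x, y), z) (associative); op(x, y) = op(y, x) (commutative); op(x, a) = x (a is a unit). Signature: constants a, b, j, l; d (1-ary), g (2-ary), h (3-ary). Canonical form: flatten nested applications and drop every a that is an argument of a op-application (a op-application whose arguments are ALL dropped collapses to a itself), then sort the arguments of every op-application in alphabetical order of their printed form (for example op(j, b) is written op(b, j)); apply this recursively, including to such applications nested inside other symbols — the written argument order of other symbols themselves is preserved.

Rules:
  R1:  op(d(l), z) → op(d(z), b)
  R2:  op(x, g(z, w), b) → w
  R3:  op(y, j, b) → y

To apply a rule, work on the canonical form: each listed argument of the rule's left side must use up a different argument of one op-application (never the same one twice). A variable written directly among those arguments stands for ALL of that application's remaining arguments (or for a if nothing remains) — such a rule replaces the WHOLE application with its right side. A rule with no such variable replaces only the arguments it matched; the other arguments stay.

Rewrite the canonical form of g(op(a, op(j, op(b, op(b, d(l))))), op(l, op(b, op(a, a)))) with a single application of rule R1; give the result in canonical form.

Canonical form:  g(op(b, b, d(l), j), op(b, l))
Apply R1:  consuming d(l);  z := op(b, b, j)
Every leftover argument binds to the variable; the entire application is replaced.
Giving:  g(op(b, d(op(b, b, j))), op(b, l))

Answer: g(op(b, d(op(b, b, j))), op(b, l))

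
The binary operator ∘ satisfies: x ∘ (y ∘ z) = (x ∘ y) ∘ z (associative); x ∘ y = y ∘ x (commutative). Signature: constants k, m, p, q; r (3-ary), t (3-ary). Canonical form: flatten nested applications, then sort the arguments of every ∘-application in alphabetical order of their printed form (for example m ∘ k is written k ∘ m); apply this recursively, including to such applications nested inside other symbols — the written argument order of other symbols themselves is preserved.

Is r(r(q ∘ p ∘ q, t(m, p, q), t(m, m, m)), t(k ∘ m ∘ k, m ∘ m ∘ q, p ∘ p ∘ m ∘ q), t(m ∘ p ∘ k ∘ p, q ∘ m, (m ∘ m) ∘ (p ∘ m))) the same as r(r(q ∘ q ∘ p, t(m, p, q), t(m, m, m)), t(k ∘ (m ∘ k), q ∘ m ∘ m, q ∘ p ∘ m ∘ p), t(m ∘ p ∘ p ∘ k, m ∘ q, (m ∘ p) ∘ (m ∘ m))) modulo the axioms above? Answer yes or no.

Left:  r(r(q ∘ p ∘ q, t(m, p, q), t(m, m, m)), t(k ∘ m ∘ k, m ∘ m ∘ q, p ∘ p ∘ m ∘ q), t(m ∘ p ∘ k ∘ p, q ∘ m, (m ∘ m) ∘ (p ∘ m)))
  Work inside:  (m ∘ m) ∘ (p ∘ m)
  Un-nest:  m ∘ m ∘ p ∘ m
  Sort:  m ∘ m ∘ m ∘ p
  Put back:  r(r(p ∘ q ∘ q, t(m, p, q), t(m, m, m)), t(k ∘ k ∘ m, m ∘ m ∘ q, m ∘ p ∘ p ∘ q), t(k ∘ m ∘ p ∘ p, m ∘ q, m ∘ m ∘ m ∘ p))
Right:  r(r(q ∘ q ∘ p, t(m, p, q), t(m, m, m)), t(k ∘ (m ∘ k), q ∘ m ∘ m, q ∘ p ∘ m ∘ p), t(m ∘ p ∘ p ∘ k, m ∘ q, (m ∘ p) ∘ (m ∘ m)))
  Descend into:  (m ∘ p) ∘ (m ∘ m)
  Merge nested applications:  m ∘ p ∘ m ∘ m
  Sort arguments:  m ∘ m ∘ m ∘ p
  Reassemble:  r(r(p ∘ q ∘ q, t(m, p, q), t(m, m, m)), t(k ∘ k ∘ m, m ∘ m ∘ q, m ∘ p ∘ p ∘ q), t(k ∘ m ∘ p ∘ p, m ∘ q, m ∘ m ∘ m ∘ p))

Answer: yes — both canonical forms are r(r(p ∘ q ∘ q, t(m, p, q), t(m, m, m)), t(k ∘ k ∘ m, m ∘ m ∘ q, m ∘ p ∘ p ∘ q), t(k ∘ m ∘ p ∘ p, m ∘ q, m ∘ m ∘ m ∘ p))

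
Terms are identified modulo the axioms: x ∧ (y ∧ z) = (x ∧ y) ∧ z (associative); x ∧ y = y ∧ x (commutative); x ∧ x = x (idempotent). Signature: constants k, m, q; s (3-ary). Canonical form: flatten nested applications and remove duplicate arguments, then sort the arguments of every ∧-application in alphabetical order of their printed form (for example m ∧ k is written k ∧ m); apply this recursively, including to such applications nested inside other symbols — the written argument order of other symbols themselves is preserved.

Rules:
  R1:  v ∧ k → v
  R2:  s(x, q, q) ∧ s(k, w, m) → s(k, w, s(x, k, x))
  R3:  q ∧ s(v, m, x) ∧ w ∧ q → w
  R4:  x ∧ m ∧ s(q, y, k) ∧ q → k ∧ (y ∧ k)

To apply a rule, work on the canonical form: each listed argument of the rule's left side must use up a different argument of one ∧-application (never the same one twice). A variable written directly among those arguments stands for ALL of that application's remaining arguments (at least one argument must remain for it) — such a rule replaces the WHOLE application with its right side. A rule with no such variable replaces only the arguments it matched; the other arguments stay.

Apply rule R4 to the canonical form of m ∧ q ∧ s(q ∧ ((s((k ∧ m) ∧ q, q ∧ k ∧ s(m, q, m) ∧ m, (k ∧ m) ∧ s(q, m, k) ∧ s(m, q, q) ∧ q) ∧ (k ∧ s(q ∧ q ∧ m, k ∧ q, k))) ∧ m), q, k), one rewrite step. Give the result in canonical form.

Canonical form:  m ∧ q ∧ s(k ∧ m ∧ q ∧ s(k ∧ m ∧ q, k ∧ m ∧ q ∧ s(m, q, m), k ∧ m ∧ q ∧ s(m, q, q) ∧ s(q, m, k)) ∧ s(m ∧ q, k ∧ q, k), q, k)
Apply R4:  consuming m, q, s(q, m, k);  x := k ∧ s(m, q, q), y := m
The extension variable absorbs all remaining arguments, so the whole application is rewritten.
Giving:  m ∧ q ∧ s(k ∧ m ∧ q ∧ s(k ∧ m ∧ q, k ∧ m ∧ q ∧ s(m, q, m), k ∧ m) ∧ s(m ∧ q, k ∧ q, k), q, k)

Answer: m ∧ q ∧ s(k ∧ m ∧ q ∧ s(k ∧ m ∧ q, k ∧ m ∧ q ∧ s(m, q, m), k ∧ m) ∧ s(m ∧ q, k ∧ q, k), q, k)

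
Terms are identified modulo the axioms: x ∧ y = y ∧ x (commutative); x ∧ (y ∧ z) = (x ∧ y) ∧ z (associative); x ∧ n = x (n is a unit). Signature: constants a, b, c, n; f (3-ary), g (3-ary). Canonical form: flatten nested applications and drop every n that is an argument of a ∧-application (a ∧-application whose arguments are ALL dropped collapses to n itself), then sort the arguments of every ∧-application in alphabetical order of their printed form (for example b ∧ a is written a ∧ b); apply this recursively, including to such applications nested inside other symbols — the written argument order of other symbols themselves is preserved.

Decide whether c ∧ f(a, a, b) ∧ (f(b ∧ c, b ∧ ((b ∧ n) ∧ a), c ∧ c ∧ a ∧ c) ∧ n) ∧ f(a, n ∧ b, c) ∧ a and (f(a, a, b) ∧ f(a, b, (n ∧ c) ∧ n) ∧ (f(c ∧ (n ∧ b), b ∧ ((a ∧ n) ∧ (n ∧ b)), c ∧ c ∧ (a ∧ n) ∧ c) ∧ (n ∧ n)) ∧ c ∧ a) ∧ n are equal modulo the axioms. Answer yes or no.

Answer: yes — both canonical forms are a ∧ c ∧ f(a, a, b) ∧ f(a, b, c) ∧ f(b ∧ c, a ∧ b ∧ b, a ∧ c ∧ c ∧ c)

Derivation:
Left:  c ∧ f(a, a, b) ∧ (f(b ∧ c, b ∧ ((b ∧ n) ∧ a), c ∧ c ∧ a ∧ c) ∧ n) ∧ f(a, n ∧ b, c) ∧ a
  Merge nested applications:  c ∧ f(a, a, b) ∧ f(b ∧ c, b ∧ ((b ∧ n) ∧ a), c ∧ c ∧ a ∧ c) ∧ n ∧ f(a, n ∧ b, c) ∧ a
  Canonicalize subterm:  f(b ∧ c, b ∧ ((b ∧ n) ∧ a), c ∧ c ∧ a ∧ c)  →  f(b ∧ c, a ∧ b ∧ b, a ∧ c ∧ c ∧ c)
  Inside:  f(a, n ∧ b, c)  →  f(a, b, c)
  Drop the unit:  drop n
  Order the arguments:  a ∧ c ∧ f(a, a, b) ∧ f(a, b, c) ∧ f(b ∧ c, a ∧ b ∧ b, a ∧ c ∧ c ∧ c)
Right:  (f(a, a, b) ∧ f(a, b, (n ∧ c) ∧ n) ∧ (f(c ∧ (n ∧ b), b ∧ ((a ∧ n) ∧ (n ∧ b)), c ∧ c ∧ (a ∧ n) ∧ c) ∧ (n ∧ n)) ∧ c ∧ a) ∧ n
  Merge nested applications:  f(a, a, b) ∧ f(a, b, (n ∧ c) ∧ n) ∧ f(c ∧ (n ∧ b), b ∧ ((a ∧ n) ∧ (n ∧ b)), c ∧ c ∧ (a ∧ n) ∧ c) ∧ n ∧ n ∧ c ∧ a ∧ n
  Canonicalize subterm:  f(a, b, (n ∧ c) ∧ n)  →  f(a, b, c)
  Canonicalize subterm:  f(c ∧ (n ∧ b), b ∧ ((a ∧ n) ∧ (n ∧ b)), c ∧ c ∧ (a ∧ n) ∧ c)  →  f(b ∧ c, a ∧ b ∧ b, a ∧ c ∧ c ∧ c)
  Units out:  drop n (×3)
  Sort arguments:  a ∧ c ∧ f(a, a, b) ∧ f(a, b, c) ∧ f(b ∧ c, a ∧ b ∧ b, a ∧ c ∧ c ∧ c)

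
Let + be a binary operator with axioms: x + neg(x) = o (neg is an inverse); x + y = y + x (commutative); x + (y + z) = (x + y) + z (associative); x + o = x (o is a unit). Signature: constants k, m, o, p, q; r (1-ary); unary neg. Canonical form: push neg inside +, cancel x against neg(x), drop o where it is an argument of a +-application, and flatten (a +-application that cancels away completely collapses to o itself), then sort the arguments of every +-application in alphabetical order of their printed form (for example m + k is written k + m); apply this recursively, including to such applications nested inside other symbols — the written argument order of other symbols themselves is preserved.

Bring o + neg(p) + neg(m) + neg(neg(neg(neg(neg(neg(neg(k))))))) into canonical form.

Push neg inside:  distribute neg over + and collapse double neg
Collect:  neg(p) + neg(m) + neg(k)
Sort:  neg(k) + neg(m) + neg(p)

Answer: neg(k) + neg(m) + neg(p)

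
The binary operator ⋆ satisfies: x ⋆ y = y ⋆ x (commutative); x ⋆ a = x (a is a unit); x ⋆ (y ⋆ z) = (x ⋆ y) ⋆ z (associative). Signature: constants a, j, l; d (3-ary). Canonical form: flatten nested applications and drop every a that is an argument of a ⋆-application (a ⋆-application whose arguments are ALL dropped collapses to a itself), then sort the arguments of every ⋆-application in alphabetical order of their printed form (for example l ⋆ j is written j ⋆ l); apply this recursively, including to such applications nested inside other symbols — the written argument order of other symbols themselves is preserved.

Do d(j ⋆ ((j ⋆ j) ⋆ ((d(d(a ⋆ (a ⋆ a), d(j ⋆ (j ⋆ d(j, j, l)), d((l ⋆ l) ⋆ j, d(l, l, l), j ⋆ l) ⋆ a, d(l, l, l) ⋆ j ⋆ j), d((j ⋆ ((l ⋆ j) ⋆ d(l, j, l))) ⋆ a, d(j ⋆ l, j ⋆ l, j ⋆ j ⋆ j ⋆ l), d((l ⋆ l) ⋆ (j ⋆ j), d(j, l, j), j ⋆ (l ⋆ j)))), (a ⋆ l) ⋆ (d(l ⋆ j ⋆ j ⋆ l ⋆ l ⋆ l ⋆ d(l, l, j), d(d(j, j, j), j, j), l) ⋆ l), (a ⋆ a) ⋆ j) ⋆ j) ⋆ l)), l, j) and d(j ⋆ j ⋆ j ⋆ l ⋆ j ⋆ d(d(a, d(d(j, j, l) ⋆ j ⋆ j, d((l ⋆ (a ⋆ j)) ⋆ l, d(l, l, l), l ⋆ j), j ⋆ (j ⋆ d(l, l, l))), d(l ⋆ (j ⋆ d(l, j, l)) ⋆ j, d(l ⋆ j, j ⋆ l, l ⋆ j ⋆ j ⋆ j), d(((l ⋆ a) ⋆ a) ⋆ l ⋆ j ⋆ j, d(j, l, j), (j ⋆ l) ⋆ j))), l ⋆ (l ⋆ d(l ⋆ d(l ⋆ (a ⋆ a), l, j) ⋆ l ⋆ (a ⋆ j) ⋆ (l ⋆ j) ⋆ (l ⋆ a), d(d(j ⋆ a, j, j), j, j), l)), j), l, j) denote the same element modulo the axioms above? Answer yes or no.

Left:  d(j ⋆ ((j ⋆ j) ⋆ ((d(d(a ⋆ (a ⋆ a), d(j ⋆ (j ⋆ d(j, j, l)), d((l ⋆ l) ⋆ j, d(l, l, l), j ⋆ l) ⋆ a, d(l, l, l) ⋆ j ⋆ j), d((j ⋆ ((l ⋆ j) ⋆ d(l, j, l))) ⋆ a, d(j ⋆ l, j ⋆ l, j ⋆ j ⋆ j ⋆ l), d((l ⋆ l) ⋆ (j ⋆ j), d(j, l, j), j ⋆ (l ⋆ j)))), (a ⋆ l) ⋆ (d(l ⋆ j ⋆ j ⋆ l ⋆ l ⋆ l ⋆ d(l, l, j), d(d(j, j, j), j, j), l) ⋆ l), (a ⋆ a) ⋆ j) ⋆ j) ⋆ l)), l, j)
  Focus inside:  j ⋆ ((j ⋆ j) ⋆ ((d(d(a ⋆ (a ⋆ a), d(j ⋆ (j ⋆ d(j, j, l)), d((l ⋆ l) ⋆ j, d(l, l, l), j ⋆ l) ⋆ a, d(l, l, l) ⋆ j ⋆ j), d((j ⋆ ((l ⋆ j) ⋆ d(l, j, l))) ⋆ a, d(j ⋆ l, j ⋆ l, j ⋆ j ⋆ j ⋆ l), d((l ⋆ l) ⋆ (j ⋆ j), d(j, l, j), j ⋆ (l ⋆ j)))), (a ⋆ l) ⋆ (d(l ⋆ j ⋆ j ⋆ l ⋆ l ⋆ l ⋆ d(l, l, j), d(d(j, j, j), j, j), l) ⋆ l), (a ⋆ a) ⋆ j) ⋆ j) ⋆ l))
  Flatten:  j ⋆ j ⋆ j ⋆ d(d(a ⋆ (a ⋆ a), d(j ⋆ (j ⋆ d(j, j, l)), d((l ⋆ l) ⋆ j, d(l, l, l), j ⋆ l) ⋆ a, d(l, l, l) ⋆ j ⋆ j), d((j ⋆ ((l ⋆ j) ⋆ d(l, j, l))) ⋆ a, d(j ⋆ l, j ⋆ l, j ⋆ j ⋆ j ⋆ l), d((l ⋆ l) ⋆ (j ⋆ j), d(j, l, j), j ⋆ (l ⋆ j)))), (a ⋆ l) ⋆ (d(l ⋆ j ⋆ j ⋆ l ⋆ l ⋆ l ⋆ d(l, l, j), d(d(j, j, j), j, j), l) ⋆ l), (a ⋆ a) ⋆ j) ⋆ j ⋆ l
  Canonicalize subterm:  d(d(a ⋆ (a ⋆ a), d(j ⋆ (j ⋆ d(j, j, l)), d((l ⋆ l) ⋆ j, d(l, l, l), j ⋆ l) ⋆ a, d(l, l, l) ⋆ j ⋆ j), d((j ⋆ ((l ⋆ j) ⋆ d(l, j, l))) ⋆ a, d(j ⋆ l, j ⋆ l, j ⋆ j ⋆ j ⋆ l), d((l ⋆ l) ⋆ (j ⋆ j), d(j, l, j), j ⋆ (l ⋆ j)))), (a ⋆ l) ⋆ (d(l ⋆ j ⋆ j ⋆ l ⋆ l ⋆ l ⋆ d(l, l, j), d(d(j, j, j), j, j), l) ⋆ l), (a ⋆ a) ⋆ j)  →  d(d(a, d(d(j, j, l) ⋆ j ⋆ j, d(j ⋆ l ⋆ l, d(l, l, l), j ⋆ l), d(l, l, l) ⋆ j ⋆ j), d(d(l, j, l) ⋆ j ⋆ j ⋆ l, d(j ⋆ l, j ⋆ l, j ⋆ j ⋆ j ⋆ l), d(j ⋆ j ⋆ l ⋆ l, d(j, l, j), j ⋆ j ⋆ l))), d(d(l, l, j) ⋆ j ⋆ j ⋆ l ⋆ l ⋆ l ⋆ l, d(d(j, j, j), j, j), l) ⋆ l ⋆ l, j)
  Sort arguments:  d(d(a, d(d(j, j, l) ⋆ j ⋆ j, d(j ⋆ l ⋆ l, d(l, l, l), j ⋆ l), d(l, l, l) ⋆ j ⋆ j), d(d(l, j, l) ⋆ j ⋆ j ⋆ l, d(j ⋆ l, j ⋆ l, j ⋆ j ⋆ j ⋆ l), d(j ⋆ j ⋆ l ⋆ l, d(j, l, j), j ⋆ j ⋆ l))), d(d(l, l, j) ⋆ j ⋆ j ⋆ l ⋆ l ⋆ l ⋆ l, d(d(j, j, j), j, j), l) ⋆ l ⋆ l, j) ⋆ j ⋆ j ⋆ j ⋆ j ⋆ l
  Rebuild:  d(d(d(a, d(d(j, j, l) ⋆ j ⋆ j, d(j ⋆ l ⋆ l, d(l, l, l), j ⋆ l), d(l, l, l) ⋆ j ⋆ j), d(d(l, j, l) ⋆ j ⋆ j ⋆ l, d(j ⋆ l, j ⋆ l, j ⋆ j ⋆ j ⋆ l), d(j ⋆ j ⋆ l ⋆ l, d(j, l, j), j ⋆ j ⋆ l))), d(d(l, l, j) ⋆ j ⋆ j ⋆ l ⋆ l ⋆ l ⋆ l, d(d(j, j, j), j, j), l) ⋆ l ⋆ l, j) ⋆ j ⋆ j ⋆ j ⋆ j ⋆ l, l, j)
Right:  d(j ⋆ j ⋆ j ⋆ l ⋆ j ⋆ d(d(a, d(d(j, j, l) ⋆ j ⋆ j, d((l ⋆ (a ⋆ j)) ⋆ l, d(l, l, l), l ⋆ j), j ⋆ (j ⋆ d(l, l, l))), d(l ⋆ (j ⋆ d(l, j, l)) ⋆ j, d(l ⋆ j, j ⋆ l, l ⋆ j ⋆ j ⋆ j), d(((l ⋆ a) ⋆ a) ⋆ l ⋆ j ⋆ j, d(j, l, j), (j ⋆ l) ⋆ j))), l ⋆ (l ⋆ d(l ⋆ d(l ⋆ (a ⋆ a), l, j) ⋆ l ⋆ (a ⋆ j) ⋆ (l ⋆ j) ⋆ (l ⋆ a), d(d(j ⋆ a, j, j), j, j), l)), j), l, j)
  Focus inside:  j ⋆ j ⋆ j ⋆ l ⋆ j ⋆ d(d(a, d(d(j, j, l) ⋆ j ⋆ j, d((l ⋆ (a ⋆ j)) ⋆ l, d(l, l, l), l ⋆ j), j ⋆ (j ⋆ d(l, l, l))), d(l ⋆ (j ⋆ d(l, j, l)) ⋆ j, d(l ⋆ j, j ⋆ l, l ⋆ j ⋆ j ⋆ j), d(((l ⋆ a) ⋆ a) ⋆ l ⋆ j ⋆ j, d(j, l, j), (j ⋆ l) ⋆ j))), l ⋆ (l ⋆ d(l ⋆ d(l ⋆ (a ⋆ a), l, j) ⋆ l ⋆ (a ⋆ j) ⋆ (l ⋆ j) ⋆ (l ⋆ a), d(d(j ⋆ a, j, j), j, j), l)), j)
  Simplify inside:  d(d(a, d(d(j, j, l) ⋆ j ⋆ j, d((l ⋆ (a ⋆ j)) ⋆ l, d(l, l, l), l ⋆ j), j ⋆ (j ⋆ d(l, l, l))), d(l ⋆ (j ⋆ d(l, j, l)) ⋆ j, d(l ⋆ j, j ⋆ l, l ⋆ j ⋆ j ⋆ j), d(((l ⋆ a) ⋆ a) ⋆ l ⋆ j ⋆ j, d(j, l, j), (j ⋆ l) ⋆ j))), l ⋆ (l ⋆ d(l ⋆ d(l ⋆ (a ⋆ a), l, j) ⋆ l ⋆ (a ⋆ j) ⋆ (l ⋆ j) ⋆ (l ⋆ a), d(d(j ⋆ a, j, j), j, j), l)), j)  →  d(d(a, d(d(j, j, l) ⋆ j ⋆ j, d(j ⋆ l ⋆ l, d(l, l, l), j ⋆ l), d(l, l, l) ⋆ j ⋆ j), d(d(l, j, l) ⋆ j ⋆ j ⋆ l, d(j ⋆ l, j ⋆ l, j ⋆ j ⋆ j ⋆ l), d(j ⋆ j ⋆ l ⋆ l, d(j, l, j), j ⋆ j ⋆ l))), d(d(l, l, j) ⋆ j ⋆ j ⋆ l ⋆ l ⋆ l ⋆ l, d(d(j, j, j), j, j), l) ⋆ l ⋆ l, j)
  Order the arguments:  d(d(a, d(d(j, j, l) ⋆ j ⋆ j, d(j ⋆ l ⋆ l, d(l, l, l), j ⋆ l), d(l, l, l) ⋆ j ⋆ j), d(d(l, j, l) ⋆ j ⋆ j ⋆ l, d(j ⋆ l, j ⋆ l, j ⋆ j ⋆ j ⋆ l), d(j ⋆ j ⋆ l ⋆ l, d(j, l, j), j ⋆ j ⋆ l))), d(d(l, l, j) ⋆ j ⋆ j ⋆ l ⋆ l ⋆ l ⋆ l, d(d(j, j, j), j, j), l) ⋆ l ⋆ l, j) ⋆ j ⋆ j ⋆ j ⋆ j ⋆ l
  Rebuild:  d(d(d(a, d(d(j, j, l) ⋆ j ⋆ j, d(j ⋆ l ⋆ l, d(l, l, l), j ⋆ l), d(l, l, l) ⋆ j ⋆ j), d(d(l, j, l) ⋆ j ⋆ j ⋆ l, d(j ⋆ l, j ⋆ l, j ⋆ j ⋆ j ⋆ l), d(j ⋆ j ⋆ l ⋆ l, d(j, l, j), j ⋆ j ⋆ l))), d(d(l, l, j) ⋆ j ⋆ j ⋆ l ⋆ l ⋆ l ⋆ l, d(d(j, j, j), j, j), l) ⋆ l ⋆ l, j) ⋆ j ⋆ j ⋆ j ⋆ j ⋆ l, l, j)

Answer: yes — both canonical forms are d(d(d(a, d(d(j, j, l) ⋆ j ⋆ j, d(j ⋆ l ⋆ l, d(l, l, l), j ⋆ l), d(l, l, l) ⋆ j ⋆ j), d(d(l, j, l) ⋆ j ⋆ j ⋆ l, d(j ⋆ l, j ⋆ l, j ⋆ j ⋆ j ⋆ l), d(j ⋆ j ⋆ l ⋆ l, d(j, l, j), j ⋆ j ⋆ l))), d(d(l, l, j) ⋆ j ⋆ j ⋆ l ⋆ l ⋆ l ⋆ l, d(d(j, j, j), j, j), l) ⋆ l ⋆ l, j) ⋆ j ⋆ j ⋆ j ⋆ j ⋆ l, l, j)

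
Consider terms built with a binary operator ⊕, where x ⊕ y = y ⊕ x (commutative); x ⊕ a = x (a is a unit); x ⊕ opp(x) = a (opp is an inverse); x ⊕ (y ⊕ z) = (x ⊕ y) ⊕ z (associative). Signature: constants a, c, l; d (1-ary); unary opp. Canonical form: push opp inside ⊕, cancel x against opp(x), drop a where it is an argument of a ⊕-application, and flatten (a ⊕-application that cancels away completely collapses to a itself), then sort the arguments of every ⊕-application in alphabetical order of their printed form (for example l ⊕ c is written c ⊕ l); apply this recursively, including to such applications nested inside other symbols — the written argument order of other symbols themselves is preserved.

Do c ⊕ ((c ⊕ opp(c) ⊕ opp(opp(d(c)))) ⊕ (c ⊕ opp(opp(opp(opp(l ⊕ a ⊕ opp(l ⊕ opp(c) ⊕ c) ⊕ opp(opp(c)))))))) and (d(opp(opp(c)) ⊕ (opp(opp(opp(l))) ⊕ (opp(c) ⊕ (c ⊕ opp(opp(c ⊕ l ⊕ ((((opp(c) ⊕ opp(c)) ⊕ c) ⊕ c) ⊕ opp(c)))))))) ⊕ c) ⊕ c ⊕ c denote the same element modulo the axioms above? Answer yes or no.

Left:  c ⊕ ((c ⊕ opp(c) ⊕ opp(opp(d(c)))) ⊕ (c ⊕ opp(opp(opp(opp(l ⊕ a ⊕ opp(l ⊕ opp(c) ⊕ c) ⊕ opp(opp(c))))))))
  Push opp inside:  distribute opp over ⊕ and collapse double opp
  Cancel:  l cancels
  Combine occurrences:  c ⊕ c ⊕ c ⊕ d(c)
Right:  (d(opp(opp(c)) ⊕ (opp(opp(opp(l))) ⊕ (opp(c) ⊕ (c ⊕ opp(opp(c ⊕ l ⊕ ((((opp(c) ⊕ opp(c)) ⊕ c) ⊕ c) ⊕ opp(c)))))))) ⊕ c) ⊕ c ⊕ c
  Push opp inside:  distribute opp over ⊕ and collapse double opp
  Collect:  d(c) ⊕ c ⊕ c ⊕ c
  Order the arguments:  c ⊕ c ⊕ c ⊕ d(c)

Answer: yes — both canonical forms are c ⊕ c ⊕ c ⊕ d(c)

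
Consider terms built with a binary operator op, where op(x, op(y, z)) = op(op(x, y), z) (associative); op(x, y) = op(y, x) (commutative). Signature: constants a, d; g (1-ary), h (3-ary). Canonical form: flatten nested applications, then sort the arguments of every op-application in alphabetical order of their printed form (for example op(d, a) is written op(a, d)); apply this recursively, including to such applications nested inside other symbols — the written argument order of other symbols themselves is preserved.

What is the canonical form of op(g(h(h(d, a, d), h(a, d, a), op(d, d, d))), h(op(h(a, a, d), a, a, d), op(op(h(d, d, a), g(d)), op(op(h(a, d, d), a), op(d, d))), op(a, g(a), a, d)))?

Answer: op(g(h(h(d, a, d), h(a, d, a), op(d, d, d))), h(op(a, a, d, h(a, a, d)), op(a, d, d, g(d), h(a, d, d), h(d, d, a)), op(a, a, d, g(a))))

Derivation:
Inside:  h(op(h(a, a, d), a, a, d), op(op(h(d, d, a), g(d)), op(op(h(a, d, d), a), op(d, d))), op(a, g(a), a, d))  →  h(op(a, a, d, h(a, a, d)), op(a, d, d, g(d), h(a, d, d), h(d, d, a)), op(a, a, d, g(a)))
Sort:  op(g(h(h(d, a, d), h(a, d, a), op(d, d, d))), h(op(a, a, d, h(a, a, d)), op(a, d, d, g(d), h(a, d, d), h(d, d, a)), op(a, a, d, g(a))))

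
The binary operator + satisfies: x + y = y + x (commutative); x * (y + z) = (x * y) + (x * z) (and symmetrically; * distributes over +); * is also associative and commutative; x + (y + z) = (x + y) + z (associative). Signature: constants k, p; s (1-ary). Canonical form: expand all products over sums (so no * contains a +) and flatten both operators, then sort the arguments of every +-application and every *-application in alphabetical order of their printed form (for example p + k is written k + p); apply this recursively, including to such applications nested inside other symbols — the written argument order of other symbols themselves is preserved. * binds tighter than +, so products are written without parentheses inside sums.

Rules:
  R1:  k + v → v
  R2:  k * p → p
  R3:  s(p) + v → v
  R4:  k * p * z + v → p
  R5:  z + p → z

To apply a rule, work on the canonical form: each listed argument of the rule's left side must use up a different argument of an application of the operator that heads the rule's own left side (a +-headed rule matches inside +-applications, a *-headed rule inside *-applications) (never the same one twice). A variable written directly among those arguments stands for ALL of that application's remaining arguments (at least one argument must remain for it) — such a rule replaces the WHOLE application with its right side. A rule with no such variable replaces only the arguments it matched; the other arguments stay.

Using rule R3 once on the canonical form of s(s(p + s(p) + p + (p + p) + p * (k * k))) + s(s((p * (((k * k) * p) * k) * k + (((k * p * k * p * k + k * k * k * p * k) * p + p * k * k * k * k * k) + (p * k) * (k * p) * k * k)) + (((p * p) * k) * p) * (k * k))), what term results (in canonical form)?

Canonical form:  s(s(k * k * k * k * k * p + k * k * k * k * p * p + k * k * k * k * p * p + k * k * k * k * p * p + k * k * k * p * p * p + k * k * k * p * p * p)) + s(s(k * k * p + p + p + p + p + s(p)))
R3 matches:  uses s(p);  v := k * k * p + p + p + p + p
The variable takes the whole remainder — replace the entire application.
Result:  s(s(k * k * k * k * k * p + k * k * k * k * p * p + k * k * k * k * p * p + k * k * k * k * p * p + k * k * k * p * p * p + k * k * k * p * p * p)) + s(s(k * k * p + p + p + p + p))

Answer: s(s(k * k * k * k * k * p + k * k * k * k * p * p + k * k * k * k * p * p + k * k * k * k * p * p + k * k * k * p * p * p + k * k * k * p * p * p)) + s(s(k * k * p + p + p + p + p))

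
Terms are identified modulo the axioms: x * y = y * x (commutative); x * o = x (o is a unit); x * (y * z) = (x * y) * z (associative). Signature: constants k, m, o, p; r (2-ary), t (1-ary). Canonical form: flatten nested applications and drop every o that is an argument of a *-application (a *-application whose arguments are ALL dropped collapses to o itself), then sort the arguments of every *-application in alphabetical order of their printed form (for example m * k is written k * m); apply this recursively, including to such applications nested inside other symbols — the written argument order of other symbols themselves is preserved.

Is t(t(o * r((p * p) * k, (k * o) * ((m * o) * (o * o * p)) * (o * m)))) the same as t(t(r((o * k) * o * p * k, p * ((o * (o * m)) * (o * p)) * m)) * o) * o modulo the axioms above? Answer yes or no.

Left:  t(t(o * r((p * p) * k, (k * o) * ((m * o) * (o * o * p)) * (o * m))))
  Descend into:  o * r((p * p) * k, (k * o) * ((m * o) * (o * o * p)) * (o * m))
  Inside:  r((p * p) * k, (k * o) * ((m * o) * (o * o * p)) * (o * m))  →  r(k * p * p, k * m * m * p)
  Unit:  drop o
  Sort arguments:  r(k * p * p, k * m * m * p)
  Rebuild:  t(t(r(k * p * p, k * m * m * p)))
Right:  t(t(r((o * k) * o * p * k, p * ((o * (o * m)) * (o * p)) * m)) * o) * o
  Simplify inside:  t(t(r((o * k) * o * p * k, p * ((o * (o * m)) * (o * p)) * m)) * o)  →  t(t(r(k * k * p, m * m * p * p)))
  Unit:  drop o
  Sort:  t(t(r(k * k * p, m * m * p * p)))

Answer: no — t(t(r(k * p * p, k * m * m * p))) vs t(t(r(k * k * p, m * m * p * p)))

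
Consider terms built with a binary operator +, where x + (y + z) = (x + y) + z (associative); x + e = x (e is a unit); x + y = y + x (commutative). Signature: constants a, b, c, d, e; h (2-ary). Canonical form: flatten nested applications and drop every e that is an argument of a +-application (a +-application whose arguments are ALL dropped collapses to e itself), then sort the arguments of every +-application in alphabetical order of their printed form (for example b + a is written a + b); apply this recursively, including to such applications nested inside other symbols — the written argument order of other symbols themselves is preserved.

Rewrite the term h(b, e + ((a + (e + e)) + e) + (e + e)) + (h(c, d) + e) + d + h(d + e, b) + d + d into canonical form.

Flatten:  h(b, e + ((a + (e + e)) + e) + (e + e)) + h(c, d) + e + d + h(d + e, b) + d + d
Simplify inside:  h(b, e + ((a + (e + e)) + e) + (e + e))  →  h(b, a)
Canonicalize subterm:  h(d + e, b)  →  h(d, b)
Drop the unit:  drop e
Order the arguments:  d + d + d + h(b, a) + h(c, d) + h(d, b)

Answer: d + d + d + h(b, a) + h(c, d) + h(d, b)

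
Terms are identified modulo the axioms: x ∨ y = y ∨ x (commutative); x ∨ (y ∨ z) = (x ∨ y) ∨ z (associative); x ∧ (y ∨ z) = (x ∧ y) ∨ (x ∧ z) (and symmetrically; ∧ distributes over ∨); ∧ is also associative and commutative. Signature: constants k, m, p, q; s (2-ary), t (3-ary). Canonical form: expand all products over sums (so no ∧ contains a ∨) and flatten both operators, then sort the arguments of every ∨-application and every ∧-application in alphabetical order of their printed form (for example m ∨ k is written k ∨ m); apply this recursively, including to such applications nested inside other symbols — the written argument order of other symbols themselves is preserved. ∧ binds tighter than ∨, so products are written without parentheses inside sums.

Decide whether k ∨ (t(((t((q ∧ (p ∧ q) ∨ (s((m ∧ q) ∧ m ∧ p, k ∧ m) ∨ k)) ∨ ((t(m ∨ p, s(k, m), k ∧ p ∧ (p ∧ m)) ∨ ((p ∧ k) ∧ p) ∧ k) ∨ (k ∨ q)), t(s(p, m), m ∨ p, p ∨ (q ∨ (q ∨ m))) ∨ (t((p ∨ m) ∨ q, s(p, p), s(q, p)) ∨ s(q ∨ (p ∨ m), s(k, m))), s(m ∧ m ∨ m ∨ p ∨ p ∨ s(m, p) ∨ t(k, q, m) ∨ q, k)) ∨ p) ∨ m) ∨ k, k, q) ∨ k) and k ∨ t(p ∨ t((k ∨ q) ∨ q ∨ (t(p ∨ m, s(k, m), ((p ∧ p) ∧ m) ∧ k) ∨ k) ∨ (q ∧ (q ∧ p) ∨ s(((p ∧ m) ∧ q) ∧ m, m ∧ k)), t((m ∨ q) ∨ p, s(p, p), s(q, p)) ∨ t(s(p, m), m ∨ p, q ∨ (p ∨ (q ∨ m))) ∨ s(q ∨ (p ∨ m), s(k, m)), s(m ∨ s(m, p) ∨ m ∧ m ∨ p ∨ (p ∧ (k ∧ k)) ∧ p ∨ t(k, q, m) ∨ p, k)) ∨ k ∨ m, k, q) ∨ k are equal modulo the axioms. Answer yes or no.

Answer: no — k ∨ k ∨ t(k ∨ m ∨ p ∨ t(k ∨ k ∨ k ∧ k ∧ p ∧ p ∨ p ∧ q ∧ q ∨ q ∨ s(m ∧ m ∧ p ∧ q, k ∧ m) ∨ t(m ∨ p, s(k, m), k ∧ m ∧ p ∧ p), s(m ∨ p ∨ q, s(k, m)) ∨ t(m ∨ p ∨ q, s(p, p), s(q, p)) ∨ t(s(p, m), m ∨ p, m ∨ p ∨ q ∨ q), s(m ∨ m ∧ m ∨ p ∨ p ∨ q ∨ s(m, p) ∨ t(k, q, m), k)), k, q) vs k ∨ k ∨ t(k ∨ m ∨ p ∨ t(k ∨ k ∨ p ∧ q ∧ q ∨ q ∨ q ∨ s(m ∧ m ∧ p ∧ q, k ∧ m) ∨ t(m ∨ p, s(k, m), k ∧ m ∧ p ∧ p), s(m ∨ p ∨ q, s(k, m)) ∨ t(m ∨ p ∨ q, s(p, p), s(q, p)) ∨ t(s(p, m), m ∨ p, m ∨ p ∨ q ∨ q), s(k ∧ k ∧ p ∧ p ∨ m ∨ m ∧ m ∨ p ∨ p ∨ s(m, p) ∨ t(k, q, m), k)), k, q)

Derivation:
Left:  k ∨ (t(((t((q ∧ (p ∧ q) ∨ (s((m ∧ q) ∧ m ∧ p, k ∧ m) ∨ k)) ∨ ((t(m ∨ p, s(k, m), k ∧ p ∧ (p ∧ m)) ∨ ((p ∧ k) ∧ p) ∧ k) ∨ (k ∨ q)), t(s(p, m), m ∨ p, p ∨ (q ∨ (q ∨ m))) ∨ (t((p ∨ m) ∨ q, s(p, p), s(q, p)) ∨ s(q ∨ (p ∨ m), s(k, m))), s(m ∧ m ∨ m ∨ p ∨ p ∨ s(m, p) ∨ t(k, q, m) ∨ q, k)) ∨ p) ∨ m) ∨ k, k, q) ∨ k)
  Flatten:  k ∨ t(k ∨ m ∨ p ∨ t(k ∨ k ∨ k ∧ k ∧ p ∧ p ∨ p ∧ q ∧ q ∨ q ∨ s(m ∧ m ∧ p ∧ q, k ∧ m) ∨ t(m ∨ p, s(k, m), k ∧ m ∧ p ∧ p), s(m ∨ p ∨ q, s(k, m)) ∨ t(m ∨ p ∨ q, s(p, p), s(q, p)) ∨ t(s(p, m), m ∨ p, m ∨ p ∨ q ∨ q), s(m ∨ m ∧ m ∨ p ∨ p ∨ q ∨ s(m, p) ∨ t(k, q, m), k)), k, q) ∨ k
  Sort:  k ∨ k ∨ t(k ∨ m ∨ p ∨ t(k ∨ k ∨ k ∧ k ∧ p ∧ p ∨ p ∧ q ∧ q ∨ q ∨ s(m ∧ m ∧ p ∧ q, k ∧ m) ∨ t(m ∨ p, s(k, m), k ∧ m ∧ p ∧ p), s(m ∨ p ∨ q, s(k, m)) ∨ t(m ∨ p ∨ q, s(p, p), s(q, p)) ∨ t(s(p, m), m ∨ p, m ∨ p ∨ q ∨ q), s(m ∨ m ∧ m ∨ p ∨ p ∨ q ∨ s(m, p) ∨ t(k, q, m), k)), k, q)
Right:  k ∨ t(p ∨ t((k ∨ q) ∨ q ∨ (t(p ∨ m, s(k, m), ((p ∧ p) ∧ m) ∧ k) ∨ k) ∨ (q ∧ (q ∧ p) ∨ s(((p ∧ m) ∧ q) ∧ m, m ∧ k)), t((m ∨ q) ∨ p, s(p, p), s(q, p)) ∨ t(s(p, m), m ∨ p, q ∨ (p ∨ (q ∨ m))) ∨ s(q ∨ (p ∨ m), s(k, m)), s(m ∨ s(m, p) ∨ m ∧ m ∨ p ∨ (p ∧ (k ∧ k)) ∧ p ∨ t(k, q, m) ∨ p, k)) ∨ k ∨ m, k, q) ∨ k
  Flatten:  k ∨ t(k ∨ m ∨ p ∨ t(k ∨ k ∨ p ∧ q ∧ q ∨ q ∨ q ∨ s(m ∧ m ∧ p ∧ q, k ∧ m) ∨ t(m ∨ p, s(k, m), k ∧ m ∧ p ∧ p), s(m ∨ p ∨ q, s(k, m)) ∨ t(m ∨ p ∨ q, s(p, p), s(q, p)) ∨ t(s(p, m), m ∨ p, m ∨ p ∨ q ∨ q), s(k ∧ k ∧ p ∧ p ∨ m ∨ m ∧ m ∨ p ∨ p ∨ s(m, p) ∨ t(k, q, m), k)), k, q) ∨ k
  Sort arguments:  k ∨ k ∨ t(k ∨ m ∨ p ∨ t(k ∨ k ∨ p ∧ q ∧ q ∨ q ∨ q ∨ s(m ∧ m ∧ p ∧ q, k ∧ m) ∨ t(m ∨ p, s(k, m), k ∧ m ∧ p ∧ p), s(m ∨ p ∨ q, s(k, m)) ∨ t(m ∨ p ∨ q, s(p, p), s(q, p)) ∨ t(s(p, m), m ∨ p, m ∨ p ∨ q ∨ q), s(k ∧ k ∧ p ∧ p ∨ m ∨ m ∧ m ∨ p ∨ p ∨ s(m, p) ∨ t(k, q, m), k)), k, q)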